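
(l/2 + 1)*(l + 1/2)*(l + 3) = l^3/2 + 11*l^2/4 + 17*l/4 + 3/2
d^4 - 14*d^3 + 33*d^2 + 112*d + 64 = (d - 8)^2*(d + 1)^2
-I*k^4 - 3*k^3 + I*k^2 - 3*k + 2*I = (k - 2*I)*(k - I)^2*(-I*k + 1)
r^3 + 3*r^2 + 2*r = r*(r + 1)*(r + 2)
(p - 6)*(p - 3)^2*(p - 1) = p^4 - 13*p^3 + 57*p^2 - 99*p + 54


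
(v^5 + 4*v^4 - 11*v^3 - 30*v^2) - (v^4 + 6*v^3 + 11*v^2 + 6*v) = v^5 + 3*v^4 - 17*v^3 - 41*v^2 - 6*v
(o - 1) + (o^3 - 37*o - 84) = o^3 - 36*o - 85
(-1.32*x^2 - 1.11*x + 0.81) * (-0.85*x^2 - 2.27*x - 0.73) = 1.122*x^4 + 3.9399*x^3 + 2.7948*x^2 - 1.0284*x - 0.5913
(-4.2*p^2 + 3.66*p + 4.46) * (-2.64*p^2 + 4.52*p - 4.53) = 11.088*p^4 - 28.6464*p^3 + 23.7948*p^2 + 3.5794*p - 20.2038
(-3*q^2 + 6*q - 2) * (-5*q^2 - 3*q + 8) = 15*q^4 - 21*q^3 - 32*q^2 + 54*q - 16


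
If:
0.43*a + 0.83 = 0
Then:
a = -1.93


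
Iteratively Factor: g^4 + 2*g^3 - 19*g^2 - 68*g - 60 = (g + 2)*(g^3 - 19*g - 30) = (g - 5)*(g + 2)*(g^2 + 5*g + 6) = (g - 5)*(g + 2)^2*(g + 3)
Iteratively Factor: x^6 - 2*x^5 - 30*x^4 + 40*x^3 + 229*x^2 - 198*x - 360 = (x - 5)*(x^5 + 3*x^4 - 15*x^3 - 35*x^2 + 54*x + 72) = (x - 5)*(x + 4)*(x^4 - x^3 - 11*x^2 + 9*x + 18) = (x - 5)*(x + 1)*(x + 4)*(x^3 - 2*x^2 - 9*x + 18) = (x - 5)*(x - 3)*(x + 1)*(x + 4)*(x^2 + x - 6) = (x - 5)*(x - 3)*(x - 2)*(x + 1)*(x + 4)*(x + 3)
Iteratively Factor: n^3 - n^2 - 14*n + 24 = (n - 3)*(n^2 + 2*n - 8) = (n - 3)*(n - 2)*(n + 4)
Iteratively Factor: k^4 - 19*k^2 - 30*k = (k)*(k^3 - 19*k - 30) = k*(k + 3)*(k^2 - 3*k - 10) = k*(k + 2)*(k + 3)*(k - 5)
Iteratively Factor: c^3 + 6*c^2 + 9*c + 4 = (c + 1)*(c^2 + 5*c + 4) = (c + 1)^2*(c + 4)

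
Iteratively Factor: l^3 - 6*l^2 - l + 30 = (l - 5)*(l^2 - l - 6) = (l - 5)*(l - 3)*(l + 2)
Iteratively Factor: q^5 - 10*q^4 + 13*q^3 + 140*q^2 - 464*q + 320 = (q - 4)*(q^4 - 6*q^3 - 11*q^2 + 96*q - 80) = (q - 4)^2*(q^3 - 2*q^2 - 19*q + 20) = (q - 4)^2*(q + 4)*(q^2 - 6*q + 5) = (q - 4)^2*(q - 1)*(q + 4)*(q - 5)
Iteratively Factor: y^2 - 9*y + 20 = (y - 4)*(y - 5)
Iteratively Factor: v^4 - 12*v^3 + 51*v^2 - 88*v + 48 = (v - 1)*(v^3 - 11*v^2 + 40*v - 48) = (v - 4)*(v - 1)*(v^2 - 7*v + 12) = (v - 4)*(v - 3)*(v - 1)*(v - 4)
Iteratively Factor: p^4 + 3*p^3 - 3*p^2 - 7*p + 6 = (p + 3)*(p^3 - 3*p + 2) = (p - 1)*(p + 3)*(p^2 + p - 2) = (p - 1)^2*(p + 3)*(p + 2)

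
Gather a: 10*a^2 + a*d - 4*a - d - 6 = 10*a^2 + a*(d - 4) - d - 6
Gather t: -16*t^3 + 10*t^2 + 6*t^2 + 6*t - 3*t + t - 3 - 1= -16*t^3 + 16*t^2 + 4*t - 4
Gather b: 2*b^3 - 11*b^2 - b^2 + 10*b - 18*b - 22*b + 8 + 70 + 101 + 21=2*b^3 - 12*b^2 - 30*b + 200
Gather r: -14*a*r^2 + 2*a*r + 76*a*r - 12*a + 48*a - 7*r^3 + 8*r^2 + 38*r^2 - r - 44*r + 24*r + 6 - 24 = 36*a - 7*r^3 + r^2*(46 - 14*a) + r*(78*a - 21) - 18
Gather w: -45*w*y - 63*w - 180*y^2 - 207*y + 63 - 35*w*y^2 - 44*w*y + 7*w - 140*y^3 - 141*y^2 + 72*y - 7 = w*(-35*y^2 - 89*y - 56) - 140*y^3 - 321*y^2 - 135*y + 56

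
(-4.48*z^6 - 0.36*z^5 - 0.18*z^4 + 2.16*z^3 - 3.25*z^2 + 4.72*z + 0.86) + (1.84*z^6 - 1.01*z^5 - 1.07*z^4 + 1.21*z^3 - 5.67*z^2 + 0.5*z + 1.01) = -2.64*z^6 - 1.37*z^5 - 1.25*z^4 + 3.37*z^3 - 8.92*z^2 + 5.22*z + 1.87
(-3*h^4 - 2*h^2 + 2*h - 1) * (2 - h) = 3*h^5 - 6*h^4 + 2*h^3 - 6*h^2 + 5*h - 2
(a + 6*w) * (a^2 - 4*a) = a^3 + 6*a^2*w - 4*a^2 - 24*a*w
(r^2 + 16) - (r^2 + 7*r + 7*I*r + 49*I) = -7*r - 7*I*r + 16 - 49*I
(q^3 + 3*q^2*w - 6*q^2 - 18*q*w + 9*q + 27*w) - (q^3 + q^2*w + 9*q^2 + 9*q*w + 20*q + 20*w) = 2*q^2*w - 15*q^2 - 27*q*w - 11*q + 7*w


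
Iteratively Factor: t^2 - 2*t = (t)*(t - 2)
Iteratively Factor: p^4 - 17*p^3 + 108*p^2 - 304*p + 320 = (p - 4)*(p^3 - 13*p^2 + 56*p - 80) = (p - 5)*(p - 4)*(p^2 - 8*p + 16) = (p - 5)*(p - 4)^2*(p - 4)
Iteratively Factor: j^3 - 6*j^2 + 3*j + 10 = (j - 2)*(j^2 - 4*j - 5) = (j - 5)*(j - 2)*(j + 1)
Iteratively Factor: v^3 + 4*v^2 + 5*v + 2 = (v + 1)*(v^2 + 3*v + 2) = (v + 1)^2*(v + 2)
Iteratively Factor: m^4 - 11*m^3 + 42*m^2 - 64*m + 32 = (m - 4)*(m^3 - 7*m^2 + 14*m - 8) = (m - 4)^2*(m^2 - 3*m + 2) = (m - 4)^2*(m - 2)*(m - 1)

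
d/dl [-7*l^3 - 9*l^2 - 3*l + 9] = -21*l^2 - 18*l - 3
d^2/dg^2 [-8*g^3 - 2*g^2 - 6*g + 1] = -48*g - 4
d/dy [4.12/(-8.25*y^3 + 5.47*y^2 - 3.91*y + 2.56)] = (101.97*y^2 - 45.0728*y + 16.1092)/(8.25*y^3 - 5.47*y^2 + 3.91*y - 2.56)^2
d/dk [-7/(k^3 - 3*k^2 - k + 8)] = 7*(3*k^2 - 6*k - 1)/(k^3 - 3*k^2 - k + 8)^2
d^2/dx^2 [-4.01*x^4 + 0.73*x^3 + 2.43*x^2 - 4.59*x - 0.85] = -48.12*x^2 + 4.38*x + 4.86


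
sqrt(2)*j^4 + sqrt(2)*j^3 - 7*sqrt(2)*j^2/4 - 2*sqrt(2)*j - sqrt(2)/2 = (j + 1/2)*(j - sqrt(2))*(j + sqrt(2))*(sqrt(2)*j + sqrt(2)/2)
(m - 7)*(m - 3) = m^2 - 10*m + 21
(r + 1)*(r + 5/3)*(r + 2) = r^3 + 14*r^2/3 + 7*r + 10/3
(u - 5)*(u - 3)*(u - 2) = u^3 - 10*u^2 + 31*u - 30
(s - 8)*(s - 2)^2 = s^3 - 12*s^2 + 36*s - 32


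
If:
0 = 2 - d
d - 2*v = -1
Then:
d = 2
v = 3/2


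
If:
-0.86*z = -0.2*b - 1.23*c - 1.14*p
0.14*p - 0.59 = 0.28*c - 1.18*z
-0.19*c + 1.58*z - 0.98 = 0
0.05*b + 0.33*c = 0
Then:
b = -11.97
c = 1.81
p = 0.78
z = 0.84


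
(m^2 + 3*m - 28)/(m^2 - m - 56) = (m - 4)/(m - 8)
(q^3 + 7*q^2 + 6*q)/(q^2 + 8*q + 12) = q*(q + 1)/(q + 2)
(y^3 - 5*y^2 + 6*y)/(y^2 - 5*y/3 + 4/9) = 9*y*(y^2 - 5*y + 6)/(9*y^2 - 15*y + 4)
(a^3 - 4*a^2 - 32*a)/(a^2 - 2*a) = (a^2 - 4*a - 32)/(a - 2)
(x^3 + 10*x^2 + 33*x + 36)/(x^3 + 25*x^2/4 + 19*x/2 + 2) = 4*(x^2 + 6*x + 9)/(4*x^2 + 9*x + 2)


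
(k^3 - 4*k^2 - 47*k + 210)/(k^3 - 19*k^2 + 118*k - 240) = (k + 7)/(k - 8)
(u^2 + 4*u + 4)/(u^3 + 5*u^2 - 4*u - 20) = (u + 2)/(u^2 + 3*u - 10)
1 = 1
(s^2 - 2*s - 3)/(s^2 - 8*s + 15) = (s + 1)/(s - 5)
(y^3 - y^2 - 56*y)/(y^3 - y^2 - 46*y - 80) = y*(y + 7)/(y^2 + 7*y + 10)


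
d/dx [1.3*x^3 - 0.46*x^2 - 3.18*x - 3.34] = 3.9*x^2 - 0.92*x - 3.18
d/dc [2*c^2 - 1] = 4*c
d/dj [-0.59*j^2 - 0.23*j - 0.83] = -1.18*j - 0.23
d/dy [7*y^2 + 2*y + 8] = 14*y + 2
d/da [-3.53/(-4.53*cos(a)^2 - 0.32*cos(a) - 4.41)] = (31.9818*cos(a) + 1.1296)*sin(a)/(4.53*cos(a)^2 + 0.32*cos(a) + 4.41)^2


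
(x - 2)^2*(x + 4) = x^3 - 12*x + 16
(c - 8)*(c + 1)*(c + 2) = c^3 - 5*c^2 - 22*c - 16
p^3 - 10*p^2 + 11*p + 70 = (p - 7)*(p - 5)*(p + 2)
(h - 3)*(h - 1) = h^2 - 4*h + 3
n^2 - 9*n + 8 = (n - 8)*(n - 1)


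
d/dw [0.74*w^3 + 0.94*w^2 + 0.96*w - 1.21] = 2.22*w^2 + 1.88*w + 0.96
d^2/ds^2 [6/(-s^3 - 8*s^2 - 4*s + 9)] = 12*((3*s + 8)*(s^3 + 8*s^2 + 4*s - 9) - (3*s^2 + 16*s + 4)^2)/(s^3 + 8*s^2 + 4*s - 9)^3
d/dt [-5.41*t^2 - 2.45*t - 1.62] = -10.82*t - 2.45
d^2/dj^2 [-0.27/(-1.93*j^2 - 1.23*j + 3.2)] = (-2.011446*j^2 - 1.281906*j + 0.27*(3.86*j + 1.23)*(7.72*j + 2.46) + 3.33504)/(1.93*j^2 + 1.23*j - 3.2)^3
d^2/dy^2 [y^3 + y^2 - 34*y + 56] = 6*y + 2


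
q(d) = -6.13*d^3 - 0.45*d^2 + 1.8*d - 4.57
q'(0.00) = 1.80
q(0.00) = -4.57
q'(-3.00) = -161.01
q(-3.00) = 151.49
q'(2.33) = -100.13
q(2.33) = -80.36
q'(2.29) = -96.70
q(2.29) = -76.42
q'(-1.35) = -30.50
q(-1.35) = 7.26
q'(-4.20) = -318.82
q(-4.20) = 434.09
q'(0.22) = 0.71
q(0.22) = -4.26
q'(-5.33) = -515.84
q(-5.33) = 901.25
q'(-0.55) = -3.27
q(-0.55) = -4.68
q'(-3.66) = -241.25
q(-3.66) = 283.35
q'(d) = -18.39*d^2 - 0.9*d + 1.8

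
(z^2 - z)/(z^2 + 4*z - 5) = z/(z + 5)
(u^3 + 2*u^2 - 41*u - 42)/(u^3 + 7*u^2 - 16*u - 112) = (u^2 - 5*u - 6)/(u^2 - 16)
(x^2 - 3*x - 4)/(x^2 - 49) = (x^2 - 3*x - 4)/(x^2 - 49)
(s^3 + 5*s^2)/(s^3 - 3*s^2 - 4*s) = s*(s + 5)/(s^2 - 3*s - 4)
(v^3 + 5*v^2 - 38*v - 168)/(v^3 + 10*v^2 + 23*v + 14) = (v^2 - 2*v - 24)/(v^2 + 3*v + 2)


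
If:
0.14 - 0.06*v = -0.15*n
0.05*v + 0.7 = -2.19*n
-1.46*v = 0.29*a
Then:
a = -7.31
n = -0.35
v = 1.45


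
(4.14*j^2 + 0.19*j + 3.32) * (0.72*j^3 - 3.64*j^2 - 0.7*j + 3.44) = 2.9808*j^5 - 14.9328*j^4 - 1.1992*j^3 + 2.0238*j^2 - 1.6704*j + 11.4208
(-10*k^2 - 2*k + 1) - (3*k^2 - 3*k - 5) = -13*k^2 + k + 6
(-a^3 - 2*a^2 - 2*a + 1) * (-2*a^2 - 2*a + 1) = 2*a^5 + 6*a^4 + 7*a^3 - 4*a + 1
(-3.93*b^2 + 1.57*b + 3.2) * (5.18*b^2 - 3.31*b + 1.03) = -20.3574*b^4 + 21.1409*b^3 + 7.3314*b^2 - 8.9749*b + 3.296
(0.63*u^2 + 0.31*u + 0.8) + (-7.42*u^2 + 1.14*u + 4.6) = -6.79*u^2 + 1.45*u + 5.4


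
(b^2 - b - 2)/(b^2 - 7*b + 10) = (b + 1)/(b - 5)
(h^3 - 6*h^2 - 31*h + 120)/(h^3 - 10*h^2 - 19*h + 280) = (h - 3)/(h - 7)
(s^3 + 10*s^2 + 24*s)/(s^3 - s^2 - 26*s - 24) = s*(s + 6)/(s^2 - 5*s - 6)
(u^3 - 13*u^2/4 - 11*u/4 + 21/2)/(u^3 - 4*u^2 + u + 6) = (u + 7/4)/(u + 1)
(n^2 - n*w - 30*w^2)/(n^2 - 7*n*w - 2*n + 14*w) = (n^2 - n*w - 30*w^2)/(n^2 - 7*n*w - 2*n + 14*w)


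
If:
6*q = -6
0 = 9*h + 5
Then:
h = -5/9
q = -1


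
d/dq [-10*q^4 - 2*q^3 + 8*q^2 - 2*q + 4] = -40*q^3 - 6*q^2 + 16*q - 2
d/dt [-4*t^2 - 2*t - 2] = -8*t - 2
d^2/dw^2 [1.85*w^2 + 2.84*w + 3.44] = 3.70000000000000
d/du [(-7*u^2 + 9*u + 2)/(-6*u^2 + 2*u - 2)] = (20*u^2 + 26*u - 11)/(2*(9*u^4 - 6*u^3 + 7*u^2 - 2*u + 1))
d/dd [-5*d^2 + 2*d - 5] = 2 - 10*d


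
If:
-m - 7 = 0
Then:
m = -7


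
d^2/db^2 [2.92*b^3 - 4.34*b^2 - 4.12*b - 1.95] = 17.52*b - 8.68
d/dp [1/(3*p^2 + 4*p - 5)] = 2*(-3*p - 2)/(3*p^2 + 4*p - 5)^2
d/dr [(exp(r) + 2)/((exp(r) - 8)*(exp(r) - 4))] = (-exp(2*r) - 4*exp(r) + 56)*exp(r)/(exp(4*r) - 24*exp(3*r) + 208*exp(2*r) - 768*exp(r) + 1024)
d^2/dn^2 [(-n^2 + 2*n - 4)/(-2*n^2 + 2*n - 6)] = (-n^3 + 3*n^2 + 6*n - 5)/(n^6 - 3*n^5 + 12*n^4 - 19*n^3 + 36*n^2 - 27*n + 27)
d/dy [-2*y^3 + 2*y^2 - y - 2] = -6*y^2 + 4*y - 1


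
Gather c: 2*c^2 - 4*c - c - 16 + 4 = 2*c^2 - 5*c - 12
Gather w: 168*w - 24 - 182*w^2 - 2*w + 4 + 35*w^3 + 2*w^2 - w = 35*w^3 - 180*w^2 + 165*w - 20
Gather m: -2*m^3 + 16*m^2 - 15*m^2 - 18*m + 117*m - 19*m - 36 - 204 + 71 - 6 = -2*m^3 + m^2 + 80*m - 175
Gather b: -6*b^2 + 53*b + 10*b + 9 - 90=-6*b^2 + 63*b - 81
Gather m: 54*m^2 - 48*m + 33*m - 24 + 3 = 54*m^2 - 15*m - 21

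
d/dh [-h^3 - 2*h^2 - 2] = h*(-3*h - 4)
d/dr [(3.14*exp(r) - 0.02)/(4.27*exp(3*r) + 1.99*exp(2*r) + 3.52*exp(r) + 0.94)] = (-26.8156*exp(3*r) - 5.9924*exp(2*r) + 0.0795999999999992*exp(r) + 3.022)*exp(r)/(18.2329*exp(6*r) + 16.9946*exp(5*r) + 34.0209*exp(4*r) + 22.0372*exp(3*r) + 16.1316*exp(2*r) + 6.6176*exp(r) + 0.8836)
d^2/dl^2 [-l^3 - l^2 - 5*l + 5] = -6*l - 2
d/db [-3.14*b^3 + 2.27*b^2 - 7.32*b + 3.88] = -9.42*b^2 + 4.54*b - 7.32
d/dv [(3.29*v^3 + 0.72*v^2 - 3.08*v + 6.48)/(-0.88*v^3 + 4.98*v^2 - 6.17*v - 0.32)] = (17.0178*v^4 - 46.0194*v^3 + 24.8448*v^2 - 65.0016*v + 40.9672)/(0.7744*v^6 - 8.7648*v^5 + 35.6596*v^4 - 60.89*v^3 + 34.8817*v^2 + 3.9488*v + 0.1024)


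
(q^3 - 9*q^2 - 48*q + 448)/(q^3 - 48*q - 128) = (q^2 - q - 56)/(q^2 + 8*q + 16)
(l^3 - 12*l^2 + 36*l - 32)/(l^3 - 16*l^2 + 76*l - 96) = (l - 2)/(l - 6)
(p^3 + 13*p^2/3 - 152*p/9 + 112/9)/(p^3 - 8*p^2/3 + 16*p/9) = (p + 7)/p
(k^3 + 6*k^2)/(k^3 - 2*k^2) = (k + 6)/(k - 2)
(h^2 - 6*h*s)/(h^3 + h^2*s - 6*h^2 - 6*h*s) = (h - 6*s)/(h^2 + h*s - 6*h - 6*s)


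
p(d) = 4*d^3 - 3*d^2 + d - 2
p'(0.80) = 3.88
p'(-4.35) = 254.17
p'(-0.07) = 1.48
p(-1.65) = -29.79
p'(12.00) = 1657.00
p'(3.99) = 168.10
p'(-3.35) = 155.77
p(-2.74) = -109.55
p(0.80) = -1.07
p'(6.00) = 397.00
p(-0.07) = -2.09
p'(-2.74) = 107.53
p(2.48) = 43.04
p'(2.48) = 59.92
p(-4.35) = -392.37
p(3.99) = 208.31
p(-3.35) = -189.40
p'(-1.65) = 43.57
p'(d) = 12*d^2 - 6*d + 1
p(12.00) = 6490.00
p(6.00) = 760.00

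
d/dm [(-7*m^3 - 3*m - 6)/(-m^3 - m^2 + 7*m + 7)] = (7*m^4 - 104*m^3 - 168*m^2 - 12*m + 21)/(m^6 + 2*m^5 - 13*m^4 - 28*m^3 + 35*m^2 + 98*m + 49)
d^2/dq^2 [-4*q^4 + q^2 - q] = 2 - 48*q^2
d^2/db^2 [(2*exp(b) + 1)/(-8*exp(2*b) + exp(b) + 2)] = (-128*exp(4*b) - 272*exp(3*b) - 168*exp(2*b) - 61*exp(b) - 6)*exp(b)/(512*exp(6*b) - 192*exp(5*b) - 360*exp(4*b) + 95*exp(3*b) + 90*exp(2*b) - 12*exp(b) - 8)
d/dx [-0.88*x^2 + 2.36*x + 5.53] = 2.36 - 1.76*x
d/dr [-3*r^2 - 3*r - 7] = -6*r - 3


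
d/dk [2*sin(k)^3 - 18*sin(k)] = 6*(sin(k)^2 - 3)*cos(k)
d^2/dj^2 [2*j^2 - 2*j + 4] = 4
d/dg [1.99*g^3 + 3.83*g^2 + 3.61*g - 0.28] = 5.97*g^2 + 7.66*g + 3.61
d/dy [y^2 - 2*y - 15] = 2*y - 2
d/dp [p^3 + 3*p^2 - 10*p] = 3*p^2 + 6*p - 10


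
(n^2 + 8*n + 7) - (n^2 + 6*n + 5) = 2*n + 2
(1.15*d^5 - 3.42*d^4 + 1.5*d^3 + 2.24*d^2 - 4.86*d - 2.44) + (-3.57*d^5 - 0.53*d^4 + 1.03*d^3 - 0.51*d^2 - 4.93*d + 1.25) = -2.42*d^5 - 3.95*d^4 + 2.53*d^3 + 1.73*d^2 - 9.79*d - 1.19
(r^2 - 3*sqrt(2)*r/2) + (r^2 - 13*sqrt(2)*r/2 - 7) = 2*r^2 - 8*sqrt(2)*r - 7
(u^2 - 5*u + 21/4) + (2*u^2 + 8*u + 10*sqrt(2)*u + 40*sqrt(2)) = 3*u^2 + 3*u + 10*sqrt(2)*u + 21/4 + 40*sqrt(2)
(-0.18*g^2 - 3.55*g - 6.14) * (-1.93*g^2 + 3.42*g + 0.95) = 0.3474*g^4 + 6.2359*g^3 - 0.4618*g^2 - 24.3713*g - 5.833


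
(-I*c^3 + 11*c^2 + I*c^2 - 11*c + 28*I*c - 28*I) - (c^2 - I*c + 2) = -I*c^3 + 10*c^2 + I*c^2 - 11*c + 29*I*c - 2 - 28*I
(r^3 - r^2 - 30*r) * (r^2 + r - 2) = r^5 - 33*r^3 - 28*r^2 + 60*r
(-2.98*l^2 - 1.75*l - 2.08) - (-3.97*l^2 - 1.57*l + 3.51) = 0.99*l^2 - 0.18*l - 5.59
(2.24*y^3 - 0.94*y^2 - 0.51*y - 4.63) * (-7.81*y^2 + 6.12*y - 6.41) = -17.4944*y^5 + 21.0502*y^4 - 16.1281*y^3 + 39.0645*y^2 - 25.0665*y + 29.6783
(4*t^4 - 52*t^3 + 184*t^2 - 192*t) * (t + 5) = 4*t^5 - 32*t^4 - 76*t^3 + 728*t^2 - 960*t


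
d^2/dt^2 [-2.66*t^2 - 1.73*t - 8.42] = -5.32000000000000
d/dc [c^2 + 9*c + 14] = 2*c + 9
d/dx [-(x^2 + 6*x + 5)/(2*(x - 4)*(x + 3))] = (7*x^2 + 34*x + 67)/(2*(x^4 - 2*x^3 - 23*x^2 + 24*x + 144))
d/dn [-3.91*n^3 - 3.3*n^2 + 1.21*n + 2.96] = -11.73*n^2 - 6.6*n + 1.21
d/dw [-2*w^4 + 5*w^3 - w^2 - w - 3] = -8*w^3 + 15*w^2 - 2*w - 1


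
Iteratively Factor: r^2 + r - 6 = (r - 2)*(r + 3)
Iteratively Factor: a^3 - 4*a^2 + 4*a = (a)*(a^2 - 4*a + 4) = a*(a - 2)*(a - 2)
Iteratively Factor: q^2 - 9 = (q - 3)*(q + 3)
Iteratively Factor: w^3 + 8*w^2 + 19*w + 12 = (w + 4)*(w^2 + 4*w + 3) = (w + 3)*(w + 4)*(w + 1)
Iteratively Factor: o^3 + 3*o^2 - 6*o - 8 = (o + 4)*(o^2 - o - 2) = (o + 1)*(o + 4)*(o - 2)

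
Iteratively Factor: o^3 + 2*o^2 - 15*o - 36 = (o + 3)*(o^2 - o - 12) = (o - 4)*(o + 3)*(o + 3)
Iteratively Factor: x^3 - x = (x + 1)*(x^2 - x) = (x - 1)*(x + 1)*(x)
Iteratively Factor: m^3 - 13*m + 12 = (m + 4)*(m^2 - 4*m + 3) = (m - 3)*(m + 4)*(m - 1)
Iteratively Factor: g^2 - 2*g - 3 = (g + 1)*(g - 3)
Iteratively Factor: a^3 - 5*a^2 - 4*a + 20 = (a + 2)*(a^2 - 7*a + 10) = (a - 5)*(a + 2)*(a - 2)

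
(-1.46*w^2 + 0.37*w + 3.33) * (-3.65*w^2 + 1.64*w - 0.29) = 5.329*w^4 - 3.7449*w^3 - 11.1243*w^2 + 5.3539*w - 0.9657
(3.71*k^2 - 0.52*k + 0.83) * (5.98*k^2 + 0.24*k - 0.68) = 22.1858*k^4 - 2.2192*k^3 + 2.3158*k^2 + 0.5528*k - 0.5644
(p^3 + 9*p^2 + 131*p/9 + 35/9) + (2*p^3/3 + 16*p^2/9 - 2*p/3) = 5*p^3/3 + 97*p^2/9 + 125*p/9 + 35/9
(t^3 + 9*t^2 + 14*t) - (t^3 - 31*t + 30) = 9*t^2 + 45*t - 30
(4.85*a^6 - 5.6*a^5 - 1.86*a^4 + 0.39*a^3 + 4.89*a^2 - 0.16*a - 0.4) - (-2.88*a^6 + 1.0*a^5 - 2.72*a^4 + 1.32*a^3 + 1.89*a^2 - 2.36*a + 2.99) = 7.73*a^6 - 6.6*a^5 + 0.86*a^4 - 0.93*a^3 + 3.0*a^2 + 2.2*a - 3.39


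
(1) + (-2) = -1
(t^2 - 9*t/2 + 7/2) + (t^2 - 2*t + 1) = 2*t^2 - 13*t/2 + 9/2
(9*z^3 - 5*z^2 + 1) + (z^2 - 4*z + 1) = 9*z^3 - 4*z^2 - 4*z + 2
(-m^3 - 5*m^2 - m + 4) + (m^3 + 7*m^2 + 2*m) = 2*m^2 + m + 4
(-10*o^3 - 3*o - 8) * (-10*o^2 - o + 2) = 100*o^5 + 10*o^4 + 10*o^3 + 83*o^2 + 2*o - 16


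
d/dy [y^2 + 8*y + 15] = 2*y + 8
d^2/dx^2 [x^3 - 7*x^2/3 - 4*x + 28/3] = 6*x - 14/3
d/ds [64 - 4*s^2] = -8*s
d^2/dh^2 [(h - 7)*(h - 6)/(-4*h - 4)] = -28/(h^3 + 3*h^2 + 3*h + 1)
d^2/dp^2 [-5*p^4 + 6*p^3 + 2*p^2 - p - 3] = -60*p^2 + 36*p + 4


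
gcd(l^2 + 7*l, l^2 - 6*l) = l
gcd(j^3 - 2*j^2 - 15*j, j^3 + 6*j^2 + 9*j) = j^2 + 3*j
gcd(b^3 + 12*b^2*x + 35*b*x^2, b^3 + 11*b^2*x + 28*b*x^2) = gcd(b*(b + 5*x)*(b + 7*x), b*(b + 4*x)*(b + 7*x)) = b^2 + 7*b*x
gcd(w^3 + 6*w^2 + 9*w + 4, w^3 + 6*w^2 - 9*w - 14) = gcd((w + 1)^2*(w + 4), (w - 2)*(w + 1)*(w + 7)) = w + 1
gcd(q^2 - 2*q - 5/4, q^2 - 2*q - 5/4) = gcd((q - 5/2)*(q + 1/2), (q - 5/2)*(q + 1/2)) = q^2 - 2*q - 5/4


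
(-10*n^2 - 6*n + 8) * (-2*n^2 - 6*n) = 20*n^4 + 72*n^3 + 20*n^2 - 48*n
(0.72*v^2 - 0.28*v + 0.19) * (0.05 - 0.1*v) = -0.072*v^3 + 0.064*v^2 - 0.033*v + 0.0095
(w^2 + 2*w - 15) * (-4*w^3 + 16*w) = -4*w^5 - 8*w^4 + 76*w^3 + 32*w^2 - 240*w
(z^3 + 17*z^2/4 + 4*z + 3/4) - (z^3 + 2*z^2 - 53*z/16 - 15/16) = 9*z^2/4 + 117*z/16 + 27/16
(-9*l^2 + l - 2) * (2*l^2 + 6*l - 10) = -18*l^4 - 52*l^3 + 92*l^2 - 22*l + 20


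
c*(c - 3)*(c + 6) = c^3 + 3*c^2 - 18*c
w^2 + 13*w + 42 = (w + 6)*(w + 7)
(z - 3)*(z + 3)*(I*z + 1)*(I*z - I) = -z^4 + z^3 + I*z^3 + 9*z^2 - I*z^2 - 9*z - 9*I*z + 9*I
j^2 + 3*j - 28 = (j - 4)*(j + 7)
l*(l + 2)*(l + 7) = l^3 + 9*l^2 + 14*l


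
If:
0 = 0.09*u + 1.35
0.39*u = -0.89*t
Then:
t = 6.57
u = -15.00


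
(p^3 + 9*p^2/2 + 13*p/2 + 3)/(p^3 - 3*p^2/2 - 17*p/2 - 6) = (p + 2)/(p - 4)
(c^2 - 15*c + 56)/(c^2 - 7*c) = (c - 8)/c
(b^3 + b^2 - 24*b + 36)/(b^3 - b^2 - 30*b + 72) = (b - 2)/(b - 4)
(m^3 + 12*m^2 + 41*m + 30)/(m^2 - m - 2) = (m^2 + 11*m + 30)/(m - 2)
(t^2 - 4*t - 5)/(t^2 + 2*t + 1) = (t - 5)/(t + 1)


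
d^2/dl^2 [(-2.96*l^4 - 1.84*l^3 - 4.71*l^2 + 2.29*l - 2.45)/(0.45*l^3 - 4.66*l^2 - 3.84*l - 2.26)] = (-1.77635683940025e-15*l^8 - 5.6843418860808e-14*l^7 - 148.410622*l^6 - 352.161234*l^5 - 554.977991999999*l^4 - 135.438188*l^3 - 245.479032*l^2 - 479.089668*l - 108.509264)/(0.091125*l^9 - 2.83095*l^8 + 26.98326*l^7 - 54.252766*l^6 - 201.821832*l^5 - 329.943576*l^4 - 292.375908*l^3 - 171.379416*l^2 - 58.839552*l - 11.543176)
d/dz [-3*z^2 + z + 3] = 1 - 6*z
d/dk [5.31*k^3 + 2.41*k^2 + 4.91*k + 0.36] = 15.93*k^2 + 4.82*k + 4.91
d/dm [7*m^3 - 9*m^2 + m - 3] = 21*m^2 - 18*m + 1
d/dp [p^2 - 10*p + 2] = 2*p - 10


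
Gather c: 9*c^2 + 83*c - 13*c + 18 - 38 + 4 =9*c^2 + 70*c - 16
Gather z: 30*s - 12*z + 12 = 30*s - 12*z + 12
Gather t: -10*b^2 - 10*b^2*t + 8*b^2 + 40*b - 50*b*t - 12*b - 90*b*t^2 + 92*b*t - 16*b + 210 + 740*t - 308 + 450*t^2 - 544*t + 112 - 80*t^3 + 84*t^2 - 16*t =-2*b^2 + 12*b - 80*t^3 + t^2*(534 - 90*b) + t*(-10*b^2 + 42*b + 180) + 14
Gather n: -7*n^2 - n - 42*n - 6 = -7*n^2 - 43*n - 6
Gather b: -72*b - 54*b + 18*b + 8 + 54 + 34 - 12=84 - 108*b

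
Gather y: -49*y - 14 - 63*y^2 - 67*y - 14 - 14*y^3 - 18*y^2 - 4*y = -14*y^3 - 81*y^2 - 120*y - 28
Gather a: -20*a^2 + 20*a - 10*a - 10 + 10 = -20*a^2 + 10*a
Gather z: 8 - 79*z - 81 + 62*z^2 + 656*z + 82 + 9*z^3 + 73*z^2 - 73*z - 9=9*z^3 + 135*z^2 + 504*z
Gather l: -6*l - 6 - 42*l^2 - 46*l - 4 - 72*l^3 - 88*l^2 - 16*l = -72*l^3 - 130*l^2 - 68*l - 10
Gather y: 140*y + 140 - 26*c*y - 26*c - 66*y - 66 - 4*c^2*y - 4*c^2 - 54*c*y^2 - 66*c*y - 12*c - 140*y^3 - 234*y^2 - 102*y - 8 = -4*c^2 - 38*c - 140*y^3 + y^2*(-54*c - 234) + y*(-4*c^2 - 92*c - 28) + 66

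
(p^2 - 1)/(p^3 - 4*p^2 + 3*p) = (p + 1)/(p*(p - 3))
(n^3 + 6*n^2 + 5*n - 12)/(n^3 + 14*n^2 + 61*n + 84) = (n - 1)/(n + 7)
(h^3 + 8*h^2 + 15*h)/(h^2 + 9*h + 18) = h*(h + 5)/(h + 6)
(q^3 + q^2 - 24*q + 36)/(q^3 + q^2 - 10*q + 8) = (q^2 + 3*q - 18)/(q^2 + 3*q - 4)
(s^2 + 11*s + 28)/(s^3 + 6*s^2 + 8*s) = (s + 7)/(s*(s + 2))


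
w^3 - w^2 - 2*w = w*(w - 2)*(w + 1)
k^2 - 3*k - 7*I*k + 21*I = (k - 3)*(k - 7*I)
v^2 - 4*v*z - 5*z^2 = (v - 5*z)*(v + z)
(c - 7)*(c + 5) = c^2 - 2*c - 35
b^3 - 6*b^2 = b^2*(b - 6)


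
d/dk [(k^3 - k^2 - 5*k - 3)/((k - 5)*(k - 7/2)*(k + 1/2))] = 8*(-14*k^4 + 73*k^3 - 36*k^2 - 131*k - 8)/(16*k^6 - 256*k^5 + 1448*k^4 - 3112*k^3 + 569*k^2 + 3710*k + 1225)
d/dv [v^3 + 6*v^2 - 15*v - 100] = 3*v^2 + 12*v - 15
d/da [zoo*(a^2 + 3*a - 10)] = zoo*(a + 1)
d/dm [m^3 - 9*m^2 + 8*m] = 3*m^2 - 18*m + 8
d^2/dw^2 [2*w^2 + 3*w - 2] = 4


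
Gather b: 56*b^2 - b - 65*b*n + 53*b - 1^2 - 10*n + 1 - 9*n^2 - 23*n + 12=56*b^2 + b*(52 - 65*n) - 9*n^2 - 33*n + 12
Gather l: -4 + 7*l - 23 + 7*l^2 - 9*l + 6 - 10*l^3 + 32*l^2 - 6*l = -10*l^3 + 39*l^2 - 8*l - 21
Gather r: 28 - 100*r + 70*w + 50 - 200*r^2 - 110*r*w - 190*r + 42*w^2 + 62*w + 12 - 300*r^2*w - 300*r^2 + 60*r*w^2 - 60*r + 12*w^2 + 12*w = r^2*(-300*w - 500) + r*(60*w^2 - 110*w - 350) + 54*w^2 + 144*w + 90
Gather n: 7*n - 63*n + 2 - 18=-56*n - 16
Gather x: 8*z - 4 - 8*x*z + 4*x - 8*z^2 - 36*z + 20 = x*(4 - 8*z) - 8*z^2 - 28*z + 16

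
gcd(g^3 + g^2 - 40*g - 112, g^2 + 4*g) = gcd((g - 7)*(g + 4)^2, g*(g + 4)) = g + 4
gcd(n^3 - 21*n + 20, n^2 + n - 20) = n^2 + n - 20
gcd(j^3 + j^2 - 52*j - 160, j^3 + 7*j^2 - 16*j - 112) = j + 4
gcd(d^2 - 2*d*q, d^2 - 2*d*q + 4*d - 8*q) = -d + 2*q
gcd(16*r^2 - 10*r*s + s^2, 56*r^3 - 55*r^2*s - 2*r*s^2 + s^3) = 8*r - s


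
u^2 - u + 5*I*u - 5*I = (u - 1)*(u + 5*I)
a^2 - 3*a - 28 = (a - 7)*(a + 4)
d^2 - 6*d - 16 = (d - 8)*(d + 2)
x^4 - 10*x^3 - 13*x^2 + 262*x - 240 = (x - 8)*(x - 6)*(x - 1)*(x + 5)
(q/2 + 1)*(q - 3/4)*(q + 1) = q^3/2 + 9*q^2/8 - q/8 - 3/4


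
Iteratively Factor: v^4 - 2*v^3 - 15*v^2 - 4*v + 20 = (v + 2)*(v^3 - 4*v^2 - 7*v + 10) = (v + 2)^2*(v^2 - 6*v + 5) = (v - 5)*(v + 2)^2*(v - 1)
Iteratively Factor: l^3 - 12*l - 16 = (l - 4)*(l^2 + 4*l + 4) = (l - 4)*(l + 2)*(l + 2)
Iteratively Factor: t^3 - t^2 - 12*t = (t - 4)*(t^2 + 3*t) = t*(t - 4)*(t + 3)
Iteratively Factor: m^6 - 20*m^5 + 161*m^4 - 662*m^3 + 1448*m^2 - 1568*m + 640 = (m - 2)*(m^5 - 18*m^4 + 125*m^3 - 412*m^2 + 624*m - 320) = (m - 4)*(m - 2)*(m^4 - 14*m^3 + 69*m^2 - 136*m + 80) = (m - 5)*(m - 4)*(m - 2)*(m^3 - 9*m^2 + 24*m - 16) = (m - 5)*(m - 4)^2*(m - 2)*(m^2 - 5*m + 4) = (m - 5)*(m - 4)^2*(m - 2)*(m - 1)*(m - 4)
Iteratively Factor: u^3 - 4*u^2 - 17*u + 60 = (u - 5)*(u^2 + u - 12) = (u - 5)*(u - 3)*(u + 4)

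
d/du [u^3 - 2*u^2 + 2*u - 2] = 3*u^2 - 4*u + 2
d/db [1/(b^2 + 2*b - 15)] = 2*(-b - 1)/(b^2 + 2*b - 15)^2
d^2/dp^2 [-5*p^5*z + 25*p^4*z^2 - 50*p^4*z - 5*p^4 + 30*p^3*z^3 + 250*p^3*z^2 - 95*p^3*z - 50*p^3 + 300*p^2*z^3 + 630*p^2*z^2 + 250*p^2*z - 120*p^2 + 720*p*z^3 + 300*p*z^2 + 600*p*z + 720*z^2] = -100*p^3*z + 300*p^2*z^2 - 600*p^2*z - 60*p^2 + 180*p*z^3 + 1500*p*z^2 - 570*p*z - 300*p + 600*z^3 + 1260*z^2 + 500*z - 240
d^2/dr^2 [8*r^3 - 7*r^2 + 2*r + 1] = 48*r - 14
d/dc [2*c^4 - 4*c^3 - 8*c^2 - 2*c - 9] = 8*c^3 - 12*c^2 - 16*c - 2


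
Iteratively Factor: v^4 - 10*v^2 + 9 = (v + 1)*(v^3 - v^2 - 9*v + 9) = (v - 1)*(v + 1)*(v^2 - 9) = (v - 3)*(v - 1)*(v + 1)*(v + 3)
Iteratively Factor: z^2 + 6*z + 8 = (z + 4)*(z + 2)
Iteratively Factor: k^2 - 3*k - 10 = (k + 2)*(k - 5)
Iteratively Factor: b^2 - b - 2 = (b - 2)*(b + 1)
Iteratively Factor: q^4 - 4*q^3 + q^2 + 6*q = (q + 1)*(q^3 - 5*q^2 + 6*q) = (q - 3)*(q + 1)*(q^2 - 2*q) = q*(q - 3)*(q + 1)*(q - 2)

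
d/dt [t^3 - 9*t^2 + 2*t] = 3*t^2 - 18*t + 2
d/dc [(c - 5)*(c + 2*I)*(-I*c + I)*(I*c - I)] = 4*c^3 + c^2*(-21 + 6*I) + c*(22 - 28*I) - 5 + 22*I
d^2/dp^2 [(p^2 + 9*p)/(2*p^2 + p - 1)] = 4*(17*p^3 + 3*p^2 + 27*p + 5)/(8*p^6 + 12*p^5 - 6*p^4 - 11*p^3 + 3*p^2 + 3*p - 1)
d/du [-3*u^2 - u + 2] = -6*u - 1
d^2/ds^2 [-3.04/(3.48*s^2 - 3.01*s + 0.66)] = (73.631232*s^2 - 63.686784*s - 3.04*(6.96*s - 3.01)*(13.92*s - 6.02) + 13.964544)/(3.48*s^2 - 3.01*s + 0.66)^3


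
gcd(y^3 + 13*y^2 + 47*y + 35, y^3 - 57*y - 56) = y^2 + 8*y + 7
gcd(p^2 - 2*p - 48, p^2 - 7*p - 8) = p - 8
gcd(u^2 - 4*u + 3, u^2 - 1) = u - 1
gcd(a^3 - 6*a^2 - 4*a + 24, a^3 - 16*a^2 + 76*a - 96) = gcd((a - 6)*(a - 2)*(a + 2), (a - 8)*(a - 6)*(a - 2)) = a^2 - 8*a + 12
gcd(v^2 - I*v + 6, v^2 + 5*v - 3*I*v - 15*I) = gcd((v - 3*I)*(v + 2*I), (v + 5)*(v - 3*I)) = v - 3*I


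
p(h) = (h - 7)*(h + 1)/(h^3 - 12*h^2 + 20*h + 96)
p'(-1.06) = -0.14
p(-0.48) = -0.05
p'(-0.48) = -0.07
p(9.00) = 0.61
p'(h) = (h - 7)*(h + 1)*(-3*h^2 + 24*h - 20)/(h^3 - 12*h^2 + 20*h + 96)^2 + (h - 7)/(h^3 - 12*h^2 + 20*h + 96) + (h + 1)/(h^3 - 12*h^2 + 20*h + 96) = (-h^4 + 12*h^3 - 31*h^2 + 24*h - 436)/(h^6 - 24*h^5 + 184*h^4 - 288*h^3 - 1904*h^2 + 3840*h + 9216)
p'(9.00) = -0.50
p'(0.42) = -0.04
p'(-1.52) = -0.50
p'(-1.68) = -1.11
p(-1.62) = 0.19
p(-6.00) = -0.10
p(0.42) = -0.09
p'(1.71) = -0.04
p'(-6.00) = -0.01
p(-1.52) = 0.13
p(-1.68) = 0.25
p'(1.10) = -0.04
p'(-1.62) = -0.79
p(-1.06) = 0.01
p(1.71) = -0.14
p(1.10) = -0.12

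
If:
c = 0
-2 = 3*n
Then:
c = 0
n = -2/3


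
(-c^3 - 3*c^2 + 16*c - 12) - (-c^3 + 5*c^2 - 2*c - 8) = -8*c^2 + 18*c - 4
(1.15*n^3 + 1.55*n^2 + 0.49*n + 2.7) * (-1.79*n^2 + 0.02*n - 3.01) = -2.0585*n^5 - 2.7515*n^4 - 4.3076*n^3 - 9.4887*n^2 - 1.4209*n - 8.127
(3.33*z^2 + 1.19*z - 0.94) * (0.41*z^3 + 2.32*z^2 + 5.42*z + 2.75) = 1.3653*z^5 + 8.2135*z^4 + 20.424*z^3 + 13.4265*z^2 - 1.8223*z - 2.585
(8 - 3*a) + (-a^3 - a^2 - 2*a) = -a^3 - a^2 - 5*a + 8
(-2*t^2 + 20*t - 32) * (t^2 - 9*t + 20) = -2*t^4 + 38*t^3 - 252*t^2 + 688*t - 640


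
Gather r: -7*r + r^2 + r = r^2 - 6*r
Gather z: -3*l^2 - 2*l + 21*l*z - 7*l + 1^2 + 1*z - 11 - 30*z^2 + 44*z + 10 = -3*l^2 - 9*l - 30*z^2 + z*(21*l + 45)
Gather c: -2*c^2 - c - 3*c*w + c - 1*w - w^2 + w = -2*c^2 - 3*c*w - w^2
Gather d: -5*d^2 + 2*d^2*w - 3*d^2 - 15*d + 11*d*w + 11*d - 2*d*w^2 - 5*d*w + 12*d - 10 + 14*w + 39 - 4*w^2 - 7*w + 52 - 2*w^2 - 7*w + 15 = d^2*(2*w - 8) + d*(-2*w^2 + 6*w + 8) - 6*w^2 + 96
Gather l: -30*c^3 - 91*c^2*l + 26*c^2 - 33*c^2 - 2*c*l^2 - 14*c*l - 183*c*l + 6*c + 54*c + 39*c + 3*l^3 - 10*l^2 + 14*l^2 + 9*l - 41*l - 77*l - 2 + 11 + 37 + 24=-30*c^3 - 7*c^2 + 99*c + 3*l^3 + l^2*(4 - 2*c) + l*(-91*c^2 - 197*c - 109) + 70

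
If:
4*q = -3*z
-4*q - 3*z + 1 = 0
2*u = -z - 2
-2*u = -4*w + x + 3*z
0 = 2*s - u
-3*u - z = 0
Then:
No Solution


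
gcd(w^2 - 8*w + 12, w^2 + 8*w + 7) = 1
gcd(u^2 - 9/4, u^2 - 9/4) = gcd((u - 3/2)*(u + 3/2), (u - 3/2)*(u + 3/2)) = u^2 - 9/4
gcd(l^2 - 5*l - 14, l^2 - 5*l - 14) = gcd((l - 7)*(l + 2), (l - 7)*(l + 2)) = l^2 - 5*l - 14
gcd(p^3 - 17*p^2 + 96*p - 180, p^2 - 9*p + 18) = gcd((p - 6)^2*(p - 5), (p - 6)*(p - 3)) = p - 6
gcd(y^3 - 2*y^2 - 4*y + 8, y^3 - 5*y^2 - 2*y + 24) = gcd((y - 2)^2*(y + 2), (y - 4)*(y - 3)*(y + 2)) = y + 2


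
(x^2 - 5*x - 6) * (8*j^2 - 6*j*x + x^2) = 8*j^2*x^2 - 40*j^2*x - 48*j^2 - 6*j*x^3 + 30*j*x^2 + 36*j*x + x^4 - 5*x^3 - 6*x^2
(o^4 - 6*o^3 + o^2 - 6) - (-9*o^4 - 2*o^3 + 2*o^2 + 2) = 10*o^4 - 4*o^3 - o^2 - 8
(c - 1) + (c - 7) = 2*c - 8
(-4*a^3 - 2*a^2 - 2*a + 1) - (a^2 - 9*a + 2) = -4*a^3 - 3*a^2 + 7*a - 1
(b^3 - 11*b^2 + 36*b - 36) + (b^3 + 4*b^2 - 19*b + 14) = 2*b^3 - 7*b^2 + 17*b - 22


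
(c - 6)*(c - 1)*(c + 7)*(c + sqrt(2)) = c^4 + sqrt(2)*c^3 - 43*c^2 - 43*sqrt(2)*c + 42*c + 42*sqrt(2)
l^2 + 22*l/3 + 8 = (l + 4/3)*(l + 6)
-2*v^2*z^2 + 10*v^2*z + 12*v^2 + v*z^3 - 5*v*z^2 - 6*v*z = (-2*v + z)*(z - 6)*(v*z + v)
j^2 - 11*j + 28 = (j - 7)*(j - 4)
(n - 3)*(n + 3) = n^2 - 9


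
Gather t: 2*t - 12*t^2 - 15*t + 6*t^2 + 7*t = -6*t^2 - 6*t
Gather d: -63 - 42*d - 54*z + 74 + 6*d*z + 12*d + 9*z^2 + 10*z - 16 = d*(6*z - 30) + 9*z^2 - 44*z - 5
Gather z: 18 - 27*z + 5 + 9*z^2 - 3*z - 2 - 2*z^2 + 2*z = 7*z^2 - 28*z + 21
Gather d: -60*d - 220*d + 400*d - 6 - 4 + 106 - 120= 120*d - 24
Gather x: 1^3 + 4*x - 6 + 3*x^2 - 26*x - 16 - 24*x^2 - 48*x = -21*x^2 - 70*x - 21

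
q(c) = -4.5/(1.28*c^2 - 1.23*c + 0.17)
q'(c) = -4.5*(1.23 - 2.56*c)/(1.28*c^2 - 1.23*c + 0.17)^2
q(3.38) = -0.42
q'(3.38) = 0.30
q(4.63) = -0.21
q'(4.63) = 0.10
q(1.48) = -3.90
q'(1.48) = 8.66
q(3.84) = -0.31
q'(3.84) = 0.19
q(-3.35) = -0.24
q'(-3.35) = -0.13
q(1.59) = -3.10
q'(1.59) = 6.08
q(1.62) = -2.93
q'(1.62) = 5.56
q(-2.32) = -0.45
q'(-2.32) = -0.33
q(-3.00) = -0.29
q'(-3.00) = -0.17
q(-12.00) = -0.02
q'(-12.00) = -0.00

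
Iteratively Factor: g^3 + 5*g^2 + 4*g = (g + 1)*(g^2 + 4*g) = g*(g + 1)*(g + 4)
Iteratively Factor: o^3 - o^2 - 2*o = (o)*(o^2 - o - 2) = o*(o + 1)*(o - 2)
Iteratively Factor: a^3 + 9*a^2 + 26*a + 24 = (a + 3)*(a^2 + 6*a + 8) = (a + 2)*(a + 3)*(a + 4)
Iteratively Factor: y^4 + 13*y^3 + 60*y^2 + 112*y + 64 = (y + 4)*(y^3 + 9*y^2 + 24*y + 16) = (y + 4)^2*(y^2 + 5*y + 4) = (y + 1)*(y + 4)^2*(y + 4)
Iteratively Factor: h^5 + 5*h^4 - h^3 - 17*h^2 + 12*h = (h - 1)*(h^4 + 6*h^3 + 5*h^2 - 12*h) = (h - 1)*(h + 3)*(h^3 + 3*h^2 - 4*h) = h*(h - 1)*(h + 3)*(h^2 + 3*h - 4) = h*(h - 1)^2*(h + 3)*(h + 4)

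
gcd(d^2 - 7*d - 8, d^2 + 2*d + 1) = d + 1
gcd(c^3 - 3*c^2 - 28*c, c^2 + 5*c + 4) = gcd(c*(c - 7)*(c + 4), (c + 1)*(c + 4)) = c + 4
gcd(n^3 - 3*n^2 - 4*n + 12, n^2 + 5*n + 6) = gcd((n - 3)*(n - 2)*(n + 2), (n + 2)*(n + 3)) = n + 2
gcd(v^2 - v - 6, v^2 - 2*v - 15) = 1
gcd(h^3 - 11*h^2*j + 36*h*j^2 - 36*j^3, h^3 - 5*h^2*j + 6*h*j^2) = h^2 - 5*h*j + 6*j^2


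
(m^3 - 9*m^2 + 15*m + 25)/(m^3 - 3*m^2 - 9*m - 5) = (m - 5)/(m + 1)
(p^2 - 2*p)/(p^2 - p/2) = 2*(p - 2)/(2*p - 1)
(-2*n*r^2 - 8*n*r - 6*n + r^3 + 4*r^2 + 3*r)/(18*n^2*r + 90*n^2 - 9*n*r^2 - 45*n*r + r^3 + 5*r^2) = (-2*n*r^2 - 8*n*r - 6*n + r^3 + 4*r^2 + 3*r)/(18*n^2*r + 90*n^2 - 9*n*r^2 - 45*n*r + r^3 + 5*r^2)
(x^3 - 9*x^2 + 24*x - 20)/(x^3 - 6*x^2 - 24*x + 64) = (x^2 - 7*x + 10)/(x^2 - 4*x - 32)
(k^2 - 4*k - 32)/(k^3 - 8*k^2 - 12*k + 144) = (k - 8)/(k^2 - 12*k + 36)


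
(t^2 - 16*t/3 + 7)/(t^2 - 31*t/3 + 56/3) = (t - 3)/(t - 8)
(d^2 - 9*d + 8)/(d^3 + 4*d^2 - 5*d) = (d - 8)/(d*(d + 5))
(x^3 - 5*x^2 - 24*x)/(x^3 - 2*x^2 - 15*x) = (x - 8)/(x - 5)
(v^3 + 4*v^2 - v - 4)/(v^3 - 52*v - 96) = (-v^3 - 4*v^2 + v + 4)/(-v^3 + 52*v + 96)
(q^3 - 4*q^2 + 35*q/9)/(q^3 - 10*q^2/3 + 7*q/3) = (q - 5/3)/(q - 1)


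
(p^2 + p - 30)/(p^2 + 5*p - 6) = (p - 5)/(p - 1)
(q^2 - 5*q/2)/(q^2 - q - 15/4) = 2*q/(2*q + 3)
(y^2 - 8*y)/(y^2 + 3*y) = (y - 8)/(y + 3)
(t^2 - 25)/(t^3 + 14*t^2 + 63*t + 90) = (t - 5)/(t^2 + 9*t + 18)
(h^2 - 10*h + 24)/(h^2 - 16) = (h - 6)/(h + 4)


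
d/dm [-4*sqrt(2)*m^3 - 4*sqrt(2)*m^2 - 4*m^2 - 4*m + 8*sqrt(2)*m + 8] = -12*sqrt(2)*m^2 - 8*sqrt(2)*m - 8*m - 4 + 8*sqrt(2)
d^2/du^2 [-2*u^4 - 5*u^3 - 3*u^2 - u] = -24*u^2 - 30*u - 6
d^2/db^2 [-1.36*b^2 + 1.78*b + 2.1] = -2.72000000000000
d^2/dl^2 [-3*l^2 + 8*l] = -6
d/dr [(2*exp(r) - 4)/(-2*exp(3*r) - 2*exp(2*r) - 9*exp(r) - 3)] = 2*((exp(r) - 2)*(6*exp(2*r) + 4*exp(r) + 9) - 2*exp(3*r) - 2*exp(2*r) - 9*exp(r) - 3)*exp(r)/(2*exp(3*r) + 2*exp(2*r) + 9*exp(r) + 3)^2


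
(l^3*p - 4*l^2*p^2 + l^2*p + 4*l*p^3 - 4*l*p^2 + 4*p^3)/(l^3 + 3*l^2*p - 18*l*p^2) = p*(l^3 - 4*l^2*p + l^2 + 4*l*p^2 - 4*l*p + 4*p^2)/(l*(l^2 + 3*l*p - 18*p^2))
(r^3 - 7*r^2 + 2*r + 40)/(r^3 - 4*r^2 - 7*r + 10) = (r - 4)/(r - 1)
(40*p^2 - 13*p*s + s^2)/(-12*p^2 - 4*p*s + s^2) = (-40*p^2 + 13*p*s - s^2)/(12*p^2 + 4*p*s - s^2)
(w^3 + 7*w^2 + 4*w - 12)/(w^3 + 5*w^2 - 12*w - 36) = (w - 1)/(w - 3)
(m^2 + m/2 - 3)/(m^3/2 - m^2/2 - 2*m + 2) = (2*m - 3)/(m^2 - 3*m + 2)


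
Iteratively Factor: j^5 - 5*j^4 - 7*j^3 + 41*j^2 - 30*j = (j - 5)*(j^4 - 7*j^2 + 6*j) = j*(j - 5)*(j^3 - 7*j + 6) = j*(j - 5)*(j + 3)*(j^2 - 3*j + 2) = j*(j - 5)*(j - 2)*(j + 3)*(j - 1)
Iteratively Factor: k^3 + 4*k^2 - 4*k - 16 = (k + 2)*(k^2 + 2*k - 8) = (k + 2)*(k + 4)*(k - 2)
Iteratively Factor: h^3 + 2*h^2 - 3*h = (h)*(h^2 + 2*h - 3) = h*(h + 3)*(h - 1)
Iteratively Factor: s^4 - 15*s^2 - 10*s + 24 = (s - 1)*(s^3 + s^2 - 14*s - 24) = (s - 1)*(s + 3)*(s^2 - 2*s - 8) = (s - 1)*(s + 2)*(s + 3)*(s - 4)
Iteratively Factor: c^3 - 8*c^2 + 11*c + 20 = (c - 4)*(c^2 - 4*c - 5) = (c - 4)*(c + 1)*(c - 5)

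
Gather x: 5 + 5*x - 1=5*x + 4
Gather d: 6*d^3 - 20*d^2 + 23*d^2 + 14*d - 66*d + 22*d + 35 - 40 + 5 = 6*d^3 + 3*d^2 - 30*d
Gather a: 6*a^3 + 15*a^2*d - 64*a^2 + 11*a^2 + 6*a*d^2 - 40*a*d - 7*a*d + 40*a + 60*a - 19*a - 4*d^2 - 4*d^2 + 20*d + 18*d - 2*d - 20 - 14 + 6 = 6*a^3 + a^2*(15*d - 53) + a*(6*d^2 - 47*d + 81) - 8*d^2 + 36*d - 28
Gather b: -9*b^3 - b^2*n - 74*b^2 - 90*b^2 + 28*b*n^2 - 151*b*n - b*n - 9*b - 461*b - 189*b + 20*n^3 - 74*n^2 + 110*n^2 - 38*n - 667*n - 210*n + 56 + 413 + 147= -9*b^3 + b^2*(-n - 164) + b*(28*n^2 - 152*n - 659) + 20*n^3 + 36*n^2 - 915*n + 616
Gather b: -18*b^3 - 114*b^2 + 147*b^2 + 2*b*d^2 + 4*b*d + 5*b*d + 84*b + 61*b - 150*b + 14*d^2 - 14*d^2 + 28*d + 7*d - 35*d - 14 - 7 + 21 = -18*b^3 + 33*b^2 + b*(2*d^2 + 9*d - 5)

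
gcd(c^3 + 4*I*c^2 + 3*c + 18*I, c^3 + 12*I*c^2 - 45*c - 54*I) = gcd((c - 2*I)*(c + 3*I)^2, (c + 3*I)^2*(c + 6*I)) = c^2 + 6*I*c - 9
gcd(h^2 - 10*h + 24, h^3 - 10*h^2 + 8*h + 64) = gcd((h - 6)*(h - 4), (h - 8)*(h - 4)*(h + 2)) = h - 4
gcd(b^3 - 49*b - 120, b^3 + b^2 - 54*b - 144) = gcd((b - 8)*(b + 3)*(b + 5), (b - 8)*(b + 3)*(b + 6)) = b^2 - 5*b - 24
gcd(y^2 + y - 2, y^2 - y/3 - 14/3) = y + 2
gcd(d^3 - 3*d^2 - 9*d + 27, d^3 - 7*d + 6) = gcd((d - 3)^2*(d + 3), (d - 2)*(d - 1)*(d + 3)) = d + 3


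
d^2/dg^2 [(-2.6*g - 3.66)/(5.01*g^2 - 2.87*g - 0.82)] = ((2.6*g + 3.66)*(10.02*g - 2.87)*(20.04*g - 5.74) + (78.156*g + 21.7492)*(-5.01*g^2 + 2.87*g + 0.82))/(-5.01*g^2 + 2.87*g + 0.82)^3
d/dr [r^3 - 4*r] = 3*r^2 - 4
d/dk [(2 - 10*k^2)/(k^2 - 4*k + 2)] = 4*(10*k^2 - 11*k + 2)/(k^4 - 8*k^3 + 20*k^2 - 16*k + 4)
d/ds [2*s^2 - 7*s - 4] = 4*s - 7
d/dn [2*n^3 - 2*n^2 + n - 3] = 6*n^2 - 4*n + 1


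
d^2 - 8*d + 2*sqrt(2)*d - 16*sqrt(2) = (d - 8)*(d + 2*sqrt(2))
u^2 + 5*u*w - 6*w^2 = (u - w)*(u + 6*w)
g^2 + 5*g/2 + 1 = (g + 1/2)*(g + 2)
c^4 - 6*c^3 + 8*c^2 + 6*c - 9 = (c - 3)^2*(c - 1)*(c + 1)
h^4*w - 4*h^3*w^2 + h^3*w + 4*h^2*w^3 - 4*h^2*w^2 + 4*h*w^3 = h*(h - 2*w)^2*(h*w + w)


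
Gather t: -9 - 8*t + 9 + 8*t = 0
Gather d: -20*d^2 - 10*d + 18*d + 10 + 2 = -20*d^2 + 8*d + 12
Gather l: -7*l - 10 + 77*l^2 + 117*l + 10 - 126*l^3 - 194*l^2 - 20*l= -126*l^3 - 117*l^2 + 90*l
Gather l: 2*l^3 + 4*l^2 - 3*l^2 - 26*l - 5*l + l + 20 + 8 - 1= 2*l^3 + l^2 - 30*l + 27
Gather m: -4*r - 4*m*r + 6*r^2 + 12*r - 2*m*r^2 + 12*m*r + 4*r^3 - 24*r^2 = m*(-2*r^2 + 8*r) + 4*r^3 - 18*r^2 + 8*r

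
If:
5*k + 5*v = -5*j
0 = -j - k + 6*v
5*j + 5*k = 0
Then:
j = -k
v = 0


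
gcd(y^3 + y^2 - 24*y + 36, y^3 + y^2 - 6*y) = y - 2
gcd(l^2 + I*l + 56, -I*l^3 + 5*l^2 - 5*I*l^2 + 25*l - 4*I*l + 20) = 1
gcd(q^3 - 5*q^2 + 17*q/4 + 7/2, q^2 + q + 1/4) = q + 1/2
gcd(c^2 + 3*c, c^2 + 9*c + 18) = c + 3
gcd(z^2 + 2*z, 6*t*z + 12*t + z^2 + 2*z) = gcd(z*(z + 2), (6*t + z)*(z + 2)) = z + 2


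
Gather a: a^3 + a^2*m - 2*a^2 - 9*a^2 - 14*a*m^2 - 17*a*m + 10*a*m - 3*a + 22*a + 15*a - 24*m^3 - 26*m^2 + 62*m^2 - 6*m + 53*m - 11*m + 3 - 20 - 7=a^3 + a^2*(m - 11) + a*(-14*m^2 - 7*m + 34) - 24*m^3 + 36*m^2 + 36*m - 24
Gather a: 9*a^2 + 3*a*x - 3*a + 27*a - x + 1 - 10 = 9*a^2 + a*(3*x + 24) - x - 9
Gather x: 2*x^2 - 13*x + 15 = 2*x^2 - 13*x + 15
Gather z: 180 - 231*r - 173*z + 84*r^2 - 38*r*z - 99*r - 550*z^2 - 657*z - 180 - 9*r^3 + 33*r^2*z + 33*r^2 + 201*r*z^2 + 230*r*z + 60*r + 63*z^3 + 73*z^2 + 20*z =-9*r^3 + 117*r^2 - 270*r + 63*z^3 + z^2*(201*r - 477) + z*(33*r^2 + 192*r - 810)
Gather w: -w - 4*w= -5*w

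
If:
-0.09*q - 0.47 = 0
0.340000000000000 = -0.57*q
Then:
No Solution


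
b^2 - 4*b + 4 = (b - 2)^2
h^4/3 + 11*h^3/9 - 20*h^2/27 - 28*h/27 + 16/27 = (h/3 + 1/3)*(h - 2/3)^2*(h + 4)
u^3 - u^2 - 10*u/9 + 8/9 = (u - 4/3)*(u - 2/3)*(u + 1)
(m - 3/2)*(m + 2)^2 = m^3 + 5*m^2/2 - 2*m - 6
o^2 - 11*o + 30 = (o - 6)*(o - 5)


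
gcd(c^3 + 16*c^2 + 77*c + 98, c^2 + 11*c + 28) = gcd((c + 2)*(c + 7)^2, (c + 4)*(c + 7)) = c + 7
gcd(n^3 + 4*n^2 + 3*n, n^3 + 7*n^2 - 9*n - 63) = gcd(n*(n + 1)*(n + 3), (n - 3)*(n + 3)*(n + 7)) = n + 3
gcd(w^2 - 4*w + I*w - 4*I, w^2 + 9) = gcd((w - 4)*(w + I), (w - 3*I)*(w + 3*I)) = 1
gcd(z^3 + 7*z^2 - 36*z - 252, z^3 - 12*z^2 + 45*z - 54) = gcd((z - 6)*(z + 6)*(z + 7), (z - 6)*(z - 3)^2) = z - 6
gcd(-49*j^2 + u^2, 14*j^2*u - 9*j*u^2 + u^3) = -7*j + u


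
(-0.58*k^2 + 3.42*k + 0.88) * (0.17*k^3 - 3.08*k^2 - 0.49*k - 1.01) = -0.0986*k^5 + 2.3678*k^4 - 10.0998*k^3 - 3.8004*k^2 - 3.8854*k - 0.8888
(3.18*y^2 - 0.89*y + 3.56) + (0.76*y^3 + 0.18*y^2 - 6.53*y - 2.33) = 0.76*y^3 + 3.36*y^2 - 7.42*y + 1.23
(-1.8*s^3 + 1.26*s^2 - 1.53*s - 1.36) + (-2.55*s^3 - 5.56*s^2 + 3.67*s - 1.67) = -4.35*s^3 - 4.3*s^2 + 2.14*s - 3.03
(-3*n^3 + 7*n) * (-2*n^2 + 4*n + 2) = 6*n^5 - 12*n^4 - 20*n^3 + 28*n^2 + 14*n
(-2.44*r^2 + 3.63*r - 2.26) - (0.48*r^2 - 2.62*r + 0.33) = -2.92*r^2 + 6.25*r - 2.59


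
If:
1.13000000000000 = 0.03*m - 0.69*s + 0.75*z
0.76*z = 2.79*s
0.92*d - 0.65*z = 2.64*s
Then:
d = 1.48819541841982*z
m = 37.6666666666667 - 18.7347670250896*z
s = 0.272401433691756*z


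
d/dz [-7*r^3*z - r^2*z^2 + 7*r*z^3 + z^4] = -7*r^3 - 2*r^2*z + 21*r*z^2 + 4*z^3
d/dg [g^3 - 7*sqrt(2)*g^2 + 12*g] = 3*g^2 - 14*sqrt(2)*g + 12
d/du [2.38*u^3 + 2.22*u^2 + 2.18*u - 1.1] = 7.14*u^2 + 4.44*u + 2.18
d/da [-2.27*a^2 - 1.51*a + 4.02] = -4.54*a - 1.51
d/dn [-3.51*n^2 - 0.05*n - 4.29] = -7.02*n - 0.05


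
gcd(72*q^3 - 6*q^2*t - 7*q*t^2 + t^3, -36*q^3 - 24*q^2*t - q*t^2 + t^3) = 18*q^2 + 3*q*t - t^2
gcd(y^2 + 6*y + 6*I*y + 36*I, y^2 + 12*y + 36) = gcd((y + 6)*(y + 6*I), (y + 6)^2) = y + 6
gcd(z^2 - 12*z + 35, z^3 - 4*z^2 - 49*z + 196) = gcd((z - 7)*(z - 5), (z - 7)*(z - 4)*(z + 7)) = z - 7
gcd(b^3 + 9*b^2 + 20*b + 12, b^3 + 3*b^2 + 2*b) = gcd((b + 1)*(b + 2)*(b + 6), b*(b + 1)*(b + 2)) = b^2 + 3*b + 2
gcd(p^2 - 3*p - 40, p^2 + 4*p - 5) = p + 5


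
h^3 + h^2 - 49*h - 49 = (h - 7)*(h + 1)*(h + 7)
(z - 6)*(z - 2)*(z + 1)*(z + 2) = z^4 - 5*z^3 - 10*z^2 + 20*z + 24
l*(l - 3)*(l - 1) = l^3 - 4*l^2 + 3*l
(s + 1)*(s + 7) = s^2 + 8*s + 7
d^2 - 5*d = d*(d - 5)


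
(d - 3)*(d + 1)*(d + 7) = d^3 + 5*d^2 - 17*d - 21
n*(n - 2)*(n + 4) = n^3 + 2*n^2 - 8*n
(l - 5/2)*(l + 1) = l^2 - 3*l/2 - 5/2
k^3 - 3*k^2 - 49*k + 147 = (k - 7)*(k - 3)*(k + 7)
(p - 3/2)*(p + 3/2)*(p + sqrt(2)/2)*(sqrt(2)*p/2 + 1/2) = sqrt(2)*p^4/2 + p^3 - 7*sqrt(2)*p^2/8 - 9*p/4 - 9*sqrt(2)/16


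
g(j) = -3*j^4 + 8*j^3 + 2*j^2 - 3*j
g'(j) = -12*j^3 + 24*j^2 + 4*j - 3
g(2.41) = 15.16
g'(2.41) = -21.94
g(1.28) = 8.16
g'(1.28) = 16.28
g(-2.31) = -166.43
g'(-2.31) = 263.74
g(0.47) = -0.28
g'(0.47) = 2.94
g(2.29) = 17.19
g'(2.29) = -12.09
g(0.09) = -0.25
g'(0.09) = -2.45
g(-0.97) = -5.17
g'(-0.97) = 26.65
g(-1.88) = -77.92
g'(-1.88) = 154.04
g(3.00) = -18.00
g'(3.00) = -99.00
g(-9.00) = -25326.00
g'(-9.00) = 10653.00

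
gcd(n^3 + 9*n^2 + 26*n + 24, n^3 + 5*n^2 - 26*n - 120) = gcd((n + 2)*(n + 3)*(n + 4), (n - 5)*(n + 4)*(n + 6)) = n + 4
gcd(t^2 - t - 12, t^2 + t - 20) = t - 4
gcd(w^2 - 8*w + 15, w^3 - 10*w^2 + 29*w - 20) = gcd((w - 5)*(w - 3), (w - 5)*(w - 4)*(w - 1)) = w - 5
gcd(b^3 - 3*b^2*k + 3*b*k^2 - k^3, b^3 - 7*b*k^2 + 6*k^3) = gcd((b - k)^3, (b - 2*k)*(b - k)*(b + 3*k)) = b - k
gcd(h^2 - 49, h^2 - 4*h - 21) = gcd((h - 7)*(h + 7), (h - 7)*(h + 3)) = h - 7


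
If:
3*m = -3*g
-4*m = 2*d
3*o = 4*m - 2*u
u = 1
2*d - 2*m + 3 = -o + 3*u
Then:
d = 2/7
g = 1/7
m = -1/7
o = -6/7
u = 1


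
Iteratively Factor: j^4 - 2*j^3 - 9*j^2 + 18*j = (j)*(j^3 - 2*j^2 - 9*j + 18) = j*(j - 3)*(j^2 + j - 6) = j*(j - 3)*(j + 3)*(j - 2)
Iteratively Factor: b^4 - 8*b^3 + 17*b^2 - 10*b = (b - 5)*(b^3 - 3*b^2 + 2*b) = (b - 5)*(b - 1)*(b^2 - 2*b) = b*(b - 5)*(b - 1)*(b - 2)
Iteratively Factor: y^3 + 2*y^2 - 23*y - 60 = (y + 4)*(y^2 - 2*y - 15) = (y + 3)*(y + 4)*(y - 5)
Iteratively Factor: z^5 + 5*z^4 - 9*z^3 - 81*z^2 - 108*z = (z)*(z^4 + 5*z^3 - 9*z^2 - 81*z - 108) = z*(z + 3)*(z^3 + 2*z^2 - 15*z - 36) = z*(z + 3)^2*(z^2 - z - 12) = z*(z - 4)*(z + 3)^2*(z + 3)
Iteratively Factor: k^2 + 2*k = (k + 2)*(k)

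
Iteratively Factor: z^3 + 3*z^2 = (z + 3)*(z^2) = z*(z + 3)*(z)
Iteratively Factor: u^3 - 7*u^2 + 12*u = (u - 4)*(u^2 - 3*u) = (u - 4)*(u - 3)*(u)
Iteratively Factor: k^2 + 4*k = (k)*(k + 4)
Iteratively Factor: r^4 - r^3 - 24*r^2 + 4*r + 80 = (r + 2)*(r^3 - 3*r^2 - 18*r + 40) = (r - 2)*(r + 2)*(r^2 - r - 20) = (r - 2)*(r + 2)*(r + 4)*(r - 5)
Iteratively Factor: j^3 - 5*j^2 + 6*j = (j - 3)*(j^2 - 2*j) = j*(j - 3)*(j - 2)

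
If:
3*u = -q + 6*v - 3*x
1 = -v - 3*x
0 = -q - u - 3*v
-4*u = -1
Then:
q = -1/10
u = 1/4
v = -1/20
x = -19/60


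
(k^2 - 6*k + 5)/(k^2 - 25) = (k - 1)/(k + 5)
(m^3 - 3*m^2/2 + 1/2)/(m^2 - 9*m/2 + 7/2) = (2*m^2 - m - 1)/(2*m - 7)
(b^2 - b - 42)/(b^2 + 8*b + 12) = (b - 7)/(b + 2)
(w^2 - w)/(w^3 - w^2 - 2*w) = (1 - w)/(-w^2 + w + 2)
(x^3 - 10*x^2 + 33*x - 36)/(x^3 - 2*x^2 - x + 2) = (x^3 - 10*x^2 + 33*x - 36)/(x^3 - 2*x^2 - x + 2)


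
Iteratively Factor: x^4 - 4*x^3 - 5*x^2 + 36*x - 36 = (x - 3)*(x^3 - x^2 - 8*x + 12) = (x - 3)*(x - 2)*(x^2 + x - 6) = (x - 3)*(x - 2)^2*(x + 3)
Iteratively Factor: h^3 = (h)*(h^2) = h^2*(h)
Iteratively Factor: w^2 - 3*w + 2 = (w - 1)*(w - 2)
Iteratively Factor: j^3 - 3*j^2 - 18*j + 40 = (j + 4)*(j^2 - 7*j + 10) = (j - 5)*(j + 4)*(j - 2)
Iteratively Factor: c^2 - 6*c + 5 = (c - 1)*(c - 5)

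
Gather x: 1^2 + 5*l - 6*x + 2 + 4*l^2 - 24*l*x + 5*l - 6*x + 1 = 4*l^2 + 10*l + x*(-24*l - 12) + 4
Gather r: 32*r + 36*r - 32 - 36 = 68*r - 68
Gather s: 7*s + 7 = 7*s + 7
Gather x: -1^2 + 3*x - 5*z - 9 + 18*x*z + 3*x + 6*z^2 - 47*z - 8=x*(18*z + 6) + 6*z^2 - 52*z - 18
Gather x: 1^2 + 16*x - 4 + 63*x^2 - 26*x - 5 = 63*x^2 - 10*x - 8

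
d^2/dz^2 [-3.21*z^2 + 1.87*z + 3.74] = -6.42000000000000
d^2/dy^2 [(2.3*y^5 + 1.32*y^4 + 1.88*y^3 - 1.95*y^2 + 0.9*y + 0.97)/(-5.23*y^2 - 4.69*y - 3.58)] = (-377.47002*y^7 - 974.867816*y^6 - 1576.508424*y^5 - 1481.02224*y^4 - 1101.365926*y^3 - 770.66289*y^2 - 186.219666*y + 73.857282)/(143.055667*y^6 + 384.855303*y^5 + 638.888955*y^4 + 630.038185*y^3 + 437.32743*y^2 + 180.326748*y + 45.882712)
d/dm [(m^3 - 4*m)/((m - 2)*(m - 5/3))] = 3*(3*m^2 - 10*m - 10)/(9*m^2 - 30*m + 25)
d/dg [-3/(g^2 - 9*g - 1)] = 3*(2*g - 9)/(-g^2 + 9*g + 1)^2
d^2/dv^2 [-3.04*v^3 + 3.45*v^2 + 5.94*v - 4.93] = 6.9 - 18.24*v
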